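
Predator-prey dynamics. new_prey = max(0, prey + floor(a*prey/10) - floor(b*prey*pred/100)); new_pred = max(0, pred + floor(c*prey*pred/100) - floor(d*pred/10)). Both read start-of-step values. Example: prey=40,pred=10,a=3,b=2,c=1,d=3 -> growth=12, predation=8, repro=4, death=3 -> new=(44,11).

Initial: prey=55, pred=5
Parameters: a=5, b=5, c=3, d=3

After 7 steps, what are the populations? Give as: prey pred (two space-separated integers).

Answer: 0 21

Derivation:
Step 1: prey: 55+27-13=69; pred: 5+8-1=12
Step 2: prey: 69+34-41=62; pred: 12+24-3=33
Step 3: prey: 62+31-102=0; pred: 33+61-9=85
Step 4: prey: 0+0-0=0; pred: 85+0-25=60
Step 5: prey: 0+0-0=0; pred: 60+0-18=42
Step 6: prey: 0+0-0=0; pred: 42+0-12=30
Step 7: prey: 0+0-0=0; pred: 30+0-9=21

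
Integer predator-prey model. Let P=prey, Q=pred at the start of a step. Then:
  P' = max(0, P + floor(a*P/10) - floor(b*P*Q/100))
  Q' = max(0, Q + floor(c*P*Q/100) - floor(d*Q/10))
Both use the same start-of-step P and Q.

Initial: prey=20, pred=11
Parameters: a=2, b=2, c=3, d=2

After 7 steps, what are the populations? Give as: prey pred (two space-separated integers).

Step 1: prey: 20+4-4=20; pred: 11+6-2=15
Step 2: prey: 20+4-6=18; pred: 15+9-3=21
Step 3: prey: 18+3-7=14; pred: 21+11-4=28
Step 4: prey: 14+2-7=9; pred: 28+11-5=34
Step 5: prey: 9+1-6=4; pred: 34+9-6=37
Step 6: prey: 4+0-2=2; pred: 37+4-7=34
Step 7: prey: 2+0-1=1; pred: 34+2-6=30

Answer: 1 30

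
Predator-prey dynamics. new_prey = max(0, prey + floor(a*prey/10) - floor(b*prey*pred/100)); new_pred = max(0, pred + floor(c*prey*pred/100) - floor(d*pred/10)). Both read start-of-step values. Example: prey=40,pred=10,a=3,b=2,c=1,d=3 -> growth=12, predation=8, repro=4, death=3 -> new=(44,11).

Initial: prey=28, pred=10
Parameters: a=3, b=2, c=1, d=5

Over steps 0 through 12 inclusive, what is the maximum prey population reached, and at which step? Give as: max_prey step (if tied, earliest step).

Answer: 116 10

Derivation:
Step 1: prey: 28+8-5=31; pred: 10+2-5=7
Step 2: prey: 31+9-4=36; pred: 7+2-3=6
Step 3: prey: 36+10-4=42; pred: 6+2-3=5
Step 4: prey: 42+12-4=50; pred: 5+2-2=5
Step 5: prey: 50+15-5=60; pred: 5+2-2=5
Step 6: prey: 60+18-6=72; pred: 5+3-2=6
Step 7: prey: 72+21-8=85; pred: 6+4-3=7
Step 8: prey: 85+25-11=99; pred: 7+5-3=9
Step 9: prey: 99+29-17=111; pred: 9+8-4=13
Step 10: prey: 111+33-28=116; pred: 13+14-6=21
Step 11: prey: 116+34-48=102; pred: 21+24-10=35
Step 12: prey: 102+30-71=61; pred: 35+35-17=53
Max prey = 116 at step 10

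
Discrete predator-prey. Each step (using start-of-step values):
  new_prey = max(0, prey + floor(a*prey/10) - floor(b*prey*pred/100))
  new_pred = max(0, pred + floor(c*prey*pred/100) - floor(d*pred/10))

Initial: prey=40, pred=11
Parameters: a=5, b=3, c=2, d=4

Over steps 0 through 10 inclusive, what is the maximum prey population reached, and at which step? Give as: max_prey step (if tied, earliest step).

Step 1: prey: 40+20-13=47; pred: 11+8-4=15
Step 2: prey: 47+23-21=49; pred: 15+14-6=23
Step 3: prey: 49+24-33=40; pred: 23+22-9=36
Step 4: prey: 40+20-43=17; pred: 36+28-14=50
Step 5: prey: 17+8-25=0; pred: 50+17-20=47
Step 6: prey: 0+0-0=0; pred: 47+0-18=29
Step 7: prey: 0+0-0=0; pred: 29+0-11=18
Step 8: prey: 0+0-0=0; pred: 18+0-7=11
Step 9: prey: 0+0-0=0; pred: 11+0-4=7
Step 10: prey: 0+0-0=0; pred: 7+0-2=5
Max prey = 49 at step 2

Answer: 49 2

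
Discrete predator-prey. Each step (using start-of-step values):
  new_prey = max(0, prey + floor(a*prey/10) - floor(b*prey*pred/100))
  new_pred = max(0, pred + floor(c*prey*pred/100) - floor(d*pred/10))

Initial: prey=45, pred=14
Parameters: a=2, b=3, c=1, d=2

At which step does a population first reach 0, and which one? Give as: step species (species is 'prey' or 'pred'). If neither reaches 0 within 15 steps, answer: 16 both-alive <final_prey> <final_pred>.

Step 1: prey: 45+9-18=36; pred: 14+6-2=18
Step 2: prey: 36+7-19=24; pred: 18+6-3=21
Step 3: prey: 24+4-15=13; pred: 21+5-4=22
Step 4: prey: 13+2-8=7; pred: 22+2-4=20
Step 5: prey: 7+1-4=4; pred: 20+1-4=17
Step 6: prey: 4+0-2=2; pred: 17+0-3=14
Step 7: prey: 2+0-0=2; pred: 14+0-2=12
Step 8: prey: 2+0-0=2; pred: 12+0-2=10
Step 9: prey: 2+0-0=2; pred: 10+0-2=8
Step 10: prey: 2+0-0=2; pred: 8+0-1=7
Step 11: prey: 2+0-0=2; pred: 7+0-1=6
Step 12: prey: 2+0-0=2; pred: 6+0-1=5
Step 13: prey: 2+0-0=2; pred: 5+0-1=4
Step 14: prey: 2+0-0=2; pred: 4+0-0=4
Steps 15-15: state stable at prey=2, pred=4 (no change)
No extinction within 15 steps

Answer: 16 both-alive 2 4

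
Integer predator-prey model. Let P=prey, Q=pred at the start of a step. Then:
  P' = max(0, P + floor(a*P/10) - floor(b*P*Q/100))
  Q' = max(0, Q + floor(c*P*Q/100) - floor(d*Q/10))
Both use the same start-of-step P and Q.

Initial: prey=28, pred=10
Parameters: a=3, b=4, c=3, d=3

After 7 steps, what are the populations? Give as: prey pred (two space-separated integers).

Answer: 0 10

Derivation:
Step 1: prey: 28+8-11=25; pred: 10+8-3=15
Step 2: prey: 25+7-15=17; pred: 15+11-4=22
Step 3: prey: 17+5-14=8; pred: 22+11-6=27
Step 4: prey: 8+2-8=2; pred: 27+6-8=25
Step 5: prey: 2+0-2=0; pred: 25+1-7=19
Step 6: prey: 0+0-0=0; pred: 19+0-5=14
Step 7: prey: 0+0-0=0; pred: 14+0-4=10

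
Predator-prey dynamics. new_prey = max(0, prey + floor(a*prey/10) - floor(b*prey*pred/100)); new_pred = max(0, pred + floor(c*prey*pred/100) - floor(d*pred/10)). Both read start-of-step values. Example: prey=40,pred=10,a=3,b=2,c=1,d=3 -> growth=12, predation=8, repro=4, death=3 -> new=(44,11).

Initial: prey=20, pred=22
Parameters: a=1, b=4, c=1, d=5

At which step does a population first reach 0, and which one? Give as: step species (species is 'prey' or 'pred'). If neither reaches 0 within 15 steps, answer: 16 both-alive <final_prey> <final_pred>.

Answer: 16 both-alive 2 1

Derivation:
Step 1: prey: 20+2-17=5; pred: 22+4-11=15
Step 2: prey: 5+0-3=2; pred: 15+0-7=8
Step 3: prey: 2+0-0=2; pred: 8+0-4=4
Step 4: prey: 2+0-0=2; pred: 4+0-2=2
Step 5: prey: 2+0-0=2; pred: 2+0-1=1
Step 6: prey: 2+0-0=2; pred: 1+0-0=1
Steps 7-15: state stable at prey=2, pred=1 (no change)
No extinction within 15 steps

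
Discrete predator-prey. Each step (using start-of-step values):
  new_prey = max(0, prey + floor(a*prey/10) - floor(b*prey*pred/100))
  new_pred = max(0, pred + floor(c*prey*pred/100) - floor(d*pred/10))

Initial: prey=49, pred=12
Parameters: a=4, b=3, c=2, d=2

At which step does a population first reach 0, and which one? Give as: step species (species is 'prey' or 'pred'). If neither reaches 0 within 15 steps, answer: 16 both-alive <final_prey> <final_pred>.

Answer: 4 prey

Derivation:
Step 1: prey: 49+19-17=51; pred: 12+11-2=21
Step 2: prey: 51+20-32=39; pred: 21+21-4=38
Step 3: prey: 39+15-44=10; pred: 38+29-7=60
Step 4: prey: 10+4-18=0; pred: 60+12-12=60
First extinction: prey at step 4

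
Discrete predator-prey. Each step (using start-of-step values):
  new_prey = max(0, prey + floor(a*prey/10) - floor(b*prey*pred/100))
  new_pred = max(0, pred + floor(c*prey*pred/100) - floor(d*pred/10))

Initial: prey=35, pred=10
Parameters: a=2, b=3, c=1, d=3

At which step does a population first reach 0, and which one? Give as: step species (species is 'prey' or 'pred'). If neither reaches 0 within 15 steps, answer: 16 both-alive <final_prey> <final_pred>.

Answer: 16 both-alive 23 6

Derivation:
Step 1: prey: 35+7-10=32; pred: 10+3-3=10
Step 2: prey: 32+6-9=29; pred: 10+3-3=10
Step 3: prey: 29+5-8=26; pred: 10+2-3=9
Step 4: prey: 26+5-7=24; pred: 9+2-2=9
Step 5: prey: 24+4-6=22; pred: 9+2-2=9
Step 6: prey: 22+4-5=21; pred: 9+1-2=8
Step 7: prey: 21+4-5=20; pred: 8+1-2=7
Step 8: prey: 20+4-4=20; pred: 7+1-2=6
Step 9: prey: 20+4-3=21; pred: 6+1-1=6
Step 10: prey: 21+4-3=22; pred: 6+1-1=6
Step 11: prey: 22+4-3=23; pred: 6+1-1=6
Step 12: prey: 23+4-4=23; pred: 6+1-1=6
Steps 13-15: state stable at prey=23, pred=6 (no change)
No extinction within 15 steps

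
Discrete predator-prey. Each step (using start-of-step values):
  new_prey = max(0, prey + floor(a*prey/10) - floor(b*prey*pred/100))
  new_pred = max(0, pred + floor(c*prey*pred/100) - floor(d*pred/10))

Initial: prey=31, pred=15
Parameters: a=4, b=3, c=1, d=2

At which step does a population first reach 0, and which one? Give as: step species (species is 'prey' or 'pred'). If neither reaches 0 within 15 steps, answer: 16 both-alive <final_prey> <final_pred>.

Step 1: prey: 31+12-13=30; pred: 15+4-3=16
Step 2: prey: 30+12-14=28; pred: 16+4-3=17
Step 3: prey: 28+11-14=25; pred: 17+4-3=18
Step 4: prey: 25+10-13=22; pred: 18+4-3=19
Step 5: prey: 22+8-12=18; pred: 19+4-3=20
Step 6: prey: 18+7-10=15; pred: 20+3-4=19
Step 7: prey: 15+6-8=13; pred: 19+2-3=18
Step 8: prey: 13+5-7=11; pred: 18+2-3=17
Step 9: prey: 11+4-5=10; pred: 17+1-3=15
Step 10: prey: 10+4-4=10; pred: 15+1-3=13
Step 11: prey: 10+4-3=11; pred: 13+1-2=12
Step 12: prey: 11+4-3=12; pred: 12+1-2=11
Step 13: prey: 12+4-3=13; pred: 11+1-2=10
Step 14: prey: 13+5-3=15; pred: 10+1-2=9
Step 15: prey: 15+6-4=17; pred: 9+1-1=9
No extinction within 15 steps

Answer: 16 both-alive 17 9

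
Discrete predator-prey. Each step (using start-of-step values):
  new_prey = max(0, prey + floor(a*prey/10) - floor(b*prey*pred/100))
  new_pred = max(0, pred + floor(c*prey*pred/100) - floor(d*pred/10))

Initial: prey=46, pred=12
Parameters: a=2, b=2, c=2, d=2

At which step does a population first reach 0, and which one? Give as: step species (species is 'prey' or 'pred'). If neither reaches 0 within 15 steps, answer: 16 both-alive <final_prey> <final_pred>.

Answer: 5 prey

Derivation:
Step 1: prey: 46+9-11=44; pred: 12+11-2=21
Step 2: prey: 44+8-18=34; pred: 21+18-4=35
Step 3: prey: 34+6-23=17; pred: 35+23-7=51
Step 4: prey: 17+3-17=3; pred: 51+17-10=58
Step 5: prey: 3+0-3=0; pred: 58+3-11=50
First extinction: prey at step 5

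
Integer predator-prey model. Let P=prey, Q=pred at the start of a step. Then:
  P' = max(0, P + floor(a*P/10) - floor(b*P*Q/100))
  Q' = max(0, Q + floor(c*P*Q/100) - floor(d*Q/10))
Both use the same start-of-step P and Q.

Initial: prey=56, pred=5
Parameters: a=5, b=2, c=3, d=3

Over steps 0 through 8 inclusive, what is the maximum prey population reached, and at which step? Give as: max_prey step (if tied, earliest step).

Answer: 100 2

Derivation:
Step 1: prey: 56+28-5=79; pred: 5+8-1=12
Step 2: prey: 79+39-18=100; pred: 12+28-3=37
Step 3: prey: 100+50-74=76; pred: 37+111-11=137
Step 4: prey: 76+38-208=0; pred: 137+312-41=408
Step 5: prey: 0+0-0=0; pred: 408+0-122=286
Step 6: prey: 0+0-0=0; pred: 286+0-85=201
Step 7: prey: 0+0-0=0; pred: 201+0-60=141
Step 8: prey: 0+0-0=0; pred: 141+0-42=99
Max prey = 100 at step 2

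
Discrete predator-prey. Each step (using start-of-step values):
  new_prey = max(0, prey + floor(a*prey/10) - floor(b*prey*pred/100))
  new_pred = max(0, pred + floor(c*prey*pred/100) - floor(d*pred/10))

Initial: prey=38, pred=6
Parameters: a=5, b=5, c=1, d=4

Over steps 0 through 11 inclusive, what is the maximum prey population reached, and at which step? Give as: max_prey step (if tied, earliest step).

Answer: 83 5

Derivation:
Step 1: prey: 38+19-11=46; pred: 6+2-2=6
Step 2: prey: 46+23-13=56; pred: 6+2-2=6
Step 3: prey: 56+28-16=68; pred: 6+3-2=7
Step 4: prey: 68+34-23=79; pred: 7+4-2=9
Step 5: prey: 79+39-35=83; pred: 9+7-3=13
Step 6: prey: 83+41-53=71; pred: 13+10-5=18
Step 7: prey: 71+35-63=43; pred: 18+12-7=23
Step 8: prey: 43+21-49=15; pred: 23+9-9=23
Step 9: prey: 15+7-17=5; pred: 23+3-9=17
Step 10: prey: 5+2-4=3; pred: 17+0-6=11
Step 11: prey: 3+1-1=3; pred: 11+0-4=7
Max prey = 83 at step 5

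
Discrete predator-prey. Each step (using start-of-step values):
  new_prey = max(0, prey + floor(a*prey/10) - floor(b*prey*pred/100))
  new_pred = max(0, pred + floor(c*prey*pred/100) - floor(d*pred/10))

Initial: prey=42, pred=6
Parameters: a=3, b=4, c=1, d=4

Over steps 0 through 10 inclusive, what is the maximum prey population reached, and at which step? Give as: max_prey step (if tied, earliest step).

Step 1: prey: 42+12-10=44; pred: 6+2-2=6
Step 2: prey: 44+13-10=47; pred: 6+2-2=6
Step 3: prey: 47+14-11=50; pred: 6+2-2=6
Step 4: prey: 50+15-12=53; pred: 6+3-2=7
Step 5: prey: 53+15-14=54; pred: 7+3-2=8
Step 6: prey: 54+16-17=53; pred: 8+4-3=9
Step 7: prey: 53+15-19=49; pred: 9+4-3=10
Step 8: prey: 49+14-19=44; pred: 10+4-4=10
Step 9: prey: 44+13-17=40; pred: 10+4-4=10
Step 10: prey: 40+12-16=36; pred: 10+4-4=10
Max prey = 54 at step 5

Answer: 54 5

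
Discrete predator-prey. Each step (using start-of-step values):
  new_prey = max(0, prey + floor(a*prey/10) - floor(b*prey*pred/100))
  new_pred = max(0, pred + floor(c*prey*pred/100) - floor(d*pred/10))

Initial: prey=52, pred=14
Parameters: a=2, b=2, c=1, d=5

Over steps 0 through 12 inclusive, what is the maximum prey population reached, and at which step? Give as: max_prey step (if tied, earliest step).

Answer: 57 12

Derivation:
Step 1: prey: 52+10-14=48; pred: 14+7-7=14
Step 2: prey: 48+9-13=44; pred: 14+6-7=13
Step 3: prey: 44+8-11=41; pred: 13+5-6=12
Step 4: prey: 41+8-9=40; pred: 12+4-6=10
Step 5: prey: 40+8-8=40; pred: 10+4-5=9
Step 6: prey: 40+8-7=41; pred: 9+3-4=8
Step 7: prey: 41+8-6=43; pred: 8+3-4=7
Step 8: prey: 43+8-6=45; pred: 7+3-3=7
Step 9: prey: 45+9-6=48; pred: 7+3-3=7
Step 10: prey: 48+9-6=51; pred: 7+3-3=7
Step 11: prey: 51+10-7=54; pred: 7+3-3=7
Step 12: prey: 54+10-7=57; pred: 7+3-3=7
Max prey = 57 at step 12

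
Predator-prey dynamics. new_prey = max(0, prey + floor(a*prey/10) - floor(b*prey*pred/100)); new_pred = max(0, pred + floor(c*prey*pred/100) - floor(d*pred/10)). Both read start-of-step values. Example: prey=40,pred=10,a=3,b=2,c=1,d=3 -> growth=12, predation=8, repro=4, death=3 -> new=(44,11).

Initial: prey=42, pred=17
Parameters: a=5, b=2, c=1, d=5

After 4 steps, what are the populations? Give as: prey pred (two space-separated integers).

Step 1: prey: 42+21-14=49; pred: 17+7-8=16
Step 2: prey: 49+24-15=58; pred: 16+7-8=15
Step 3: prey: 58+29-17=70; pred: 15+8-7=16
Step 4: prey: 70+35-22=83; pred: 16+11-8=19

Answer: 83 19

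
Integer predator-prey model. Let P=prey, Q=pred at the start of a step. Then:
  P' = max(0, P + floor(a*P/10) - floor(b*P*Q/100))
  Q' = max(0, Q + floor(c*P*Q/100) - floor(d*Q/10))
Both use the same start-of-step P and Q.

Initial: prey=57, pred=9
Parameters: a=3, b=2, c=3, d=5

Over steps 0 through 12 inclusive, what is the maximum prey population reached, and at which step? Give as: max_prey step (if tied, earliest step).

Step 1: prey: 57+17-10=64; pred: 9+15-4=20
Step 2: prey: 64+19-25=58; pred: 20+38-10=48
Step 3: prey: 58+17-55=20; pred: 48+83-24=107
Step 4: prey: 20+6-42=0; pred: 107+64-53=118
Step 5: prey: 0+0-0=0; pred: 118+0-59=59
Step 6: prey: 0+0-0=0; pred: 59+0-29=30
Step 7: prey: 0+0-0=0; pred: 30+0-15=15
Step 8: prey: 0+0-0=0; pred: 15+0-7=8
Step 9: prey: 0+0-0=0; pred: 8+0-4=4
Step 10: prey: 0+0-0=0; pred: 4+0-2=2
Step 11: prey: 0+0-0=0; pred: 2+0-1=1
Step 12: prey: 0+0-0=0; pred: 1+0-0=1
Max prey = 64 at step 1

Answer: 64 1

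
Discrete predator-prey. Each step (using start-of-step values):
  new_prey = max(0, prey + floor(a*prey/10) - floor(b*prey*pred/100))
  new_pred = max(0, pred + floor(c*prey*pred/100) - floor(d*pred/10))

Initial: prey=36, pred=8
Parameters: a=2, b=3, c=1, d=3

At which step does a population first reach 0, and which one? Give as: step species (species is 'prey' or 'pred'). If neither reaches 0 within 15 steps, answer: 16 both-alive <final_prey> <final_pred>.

Step 1: prey: 36+7-8=35; pred: 8+2-2=8
Step 2: prey: 35+7-8=34; pred: 8+2-2=8
Step 3: prey: 34+6-8=32; pred: 8+2-2=8
Step 4: prey: 32+6-7=31; pred: 8+2-2=8
Step 5: prey: 31+6-7=30; pred: 8+2-2=8
Step 6: prey: 30+6-7=29; pred: 8+2-2=8
Step 7: prey: 29+5-6=28; pred: 8+2-2=8
Step 8: prey: 28+5-6=27; pred: 8+2-2=8
Step 9: prey: 27+5-6=26; pred: 8+2-2=8
Step 10: prey: 26+5-6=25; pred: 8+2-2=8
Step 11: prey: 25+5-6=24; pred: 8+2-2=8
Step 12: prey: 24+4-5=23; pred: 8+1-2=7
Step 13: prey: 23+4-4=23; pred: 7+1-2=6
Step 14: prey: 23+4-4=23; pred: 6+1-1=6
Steps 15-15: state stable at prey=23, pred=6 (no change)
No extinction within 15 steps

Answer: 16 both-alive 23 6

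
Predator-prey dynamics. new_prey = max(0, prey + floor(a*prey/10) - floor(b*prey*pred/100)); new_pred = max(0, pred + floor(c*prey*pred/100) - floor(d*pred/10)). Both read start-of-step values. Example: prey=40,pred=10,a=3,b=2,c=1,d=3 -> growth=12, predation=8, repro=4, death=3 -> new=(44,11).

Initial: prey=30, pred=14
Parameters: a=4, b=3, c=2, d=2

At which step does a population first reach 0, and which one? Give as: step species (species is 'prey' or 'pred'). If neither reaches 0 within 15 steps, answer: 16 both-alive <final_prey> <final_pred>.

Answer: 6 prey

Derivation:
Step 1: prey: 30+12-12=30; pred: 14+8-2=20
Step 2: prey: 30+12-18=24; pred: 20+12-4=28
Step 3: prey: 24+9-20=13; pred: 28+13-5=36
Step 4: prey: 13+5-14=4; pred: 36+9-7=38
Step 5: prey: 4+1-4=1; pred: 38+3-7=34
Step 6: prey: 1+0-1=0; pred: 34+0-6=28
First extinction: prey at step 6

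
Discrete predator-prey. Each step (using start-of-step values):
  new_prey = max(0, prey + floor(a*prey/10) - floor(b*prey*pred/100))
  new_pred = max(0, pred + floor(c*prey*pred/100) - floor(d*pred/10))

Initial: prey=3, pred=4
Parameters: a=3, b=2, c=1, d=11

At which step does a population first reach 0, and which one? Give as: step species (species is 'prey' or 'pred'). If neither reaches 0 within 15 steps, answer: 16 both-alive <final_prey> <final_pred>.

Step 1: prey: 3+0-0=3; pred: 4+0-4=0
First extinction: pred at step 1

Answer: 1 pred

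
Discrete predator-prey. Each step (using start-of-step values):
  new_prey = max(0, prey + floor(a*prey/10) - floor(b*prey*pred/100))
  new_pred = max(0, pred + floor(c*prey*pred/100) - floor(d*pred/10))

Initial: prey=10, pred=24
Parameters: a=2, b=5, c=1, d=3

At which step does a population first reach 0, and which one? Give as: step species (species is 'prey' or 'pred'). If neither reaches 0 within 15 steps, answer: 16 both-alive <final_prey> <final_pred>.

Answer: 1 prey

Derivation:
Step 1: prey: 10+2-12=0; pred: 24+2-7=19
First extinction: prey at step 1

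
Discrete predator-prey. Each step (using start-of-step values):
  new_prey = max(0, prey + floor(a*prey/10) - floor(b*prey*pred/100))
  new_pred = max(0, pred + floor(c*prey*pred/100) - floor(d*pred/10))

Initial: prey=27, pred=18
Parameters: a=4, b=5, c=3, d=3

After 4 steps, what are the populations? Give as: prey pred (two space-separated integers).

Step 1: prey: 27+10-24=13; pred: 18+14-5=27
Step 2: prey: 13+5-17=1; pred: 27+10-8=29
Step 3: prey: 1+0-1=0; pred: 29+0-8=21
Step 4: prey: 0+0-0=0; pred: 21+0-6=15

Answer: 0 15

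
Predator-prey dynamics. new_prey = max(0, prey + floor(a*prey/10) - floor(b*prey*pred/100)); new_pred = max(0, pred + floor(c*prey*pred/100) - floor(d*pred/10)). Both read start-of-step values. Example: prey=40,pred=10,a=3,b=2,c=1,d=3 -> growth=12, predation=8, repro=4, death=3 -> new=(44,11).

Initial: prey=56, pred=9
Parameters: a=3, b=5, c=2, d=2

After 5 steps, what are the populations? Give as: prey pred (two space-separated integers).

Answer: 0 24

Derivation:
Step 1: prey: 56+16-25=47; pred: 9+10-1=18
Step 2: prey: 47+14-42=19; pred: 18+16-3=31
Step 3: prey: 19+5-29=0; pred: 31+11-6=36
Step 4: prey: 0+0-0=0; pred: 36+0-7=29
Step 5: prey: 0+0-0=0; pred: 29+0-5=24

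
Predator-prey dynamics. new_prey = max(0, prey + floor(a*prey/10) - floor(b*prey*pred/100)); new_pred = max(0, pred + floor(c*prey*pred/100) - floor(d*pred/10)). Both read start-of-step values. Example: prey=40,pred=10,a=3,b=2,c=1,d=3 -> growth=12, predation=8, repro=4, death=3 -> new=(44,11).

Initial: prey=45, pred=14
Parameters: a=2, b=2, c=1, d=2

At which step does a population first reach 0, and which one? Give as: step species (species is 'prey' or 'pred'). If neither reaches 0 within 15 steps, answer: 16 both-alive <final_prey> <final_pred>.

Step 1: prey: 45+9-12=42; pred: 14+6-2=18
Step 2: prey: 42+8-15=35; pred: 18+7-3=22
Step 3: prey: 35+7-15=27; pred: 22+7-4=25
Step 4: prey: 27+5-13=19; pred: 25+6-5=26
Step 5: prey: 19+3-9=13; pred: 26+4-5=25
Step 6: prey: 13+2-6=9; pred: 25+3-5=23
Step 7: prey: 9+1-4=6; pred: 23+2-4=21
Step 8: prey: 6+1-2=5; pred: 21+1-4=18
Step 9: prey: 5+1-1=5; pred: 18+0-3=15
Step 10: prey: 5+1-1=5; pred: 15+0-3=12
Step 11: prey: 5+1-1=5; pred: 12+0-2=10
Step 12: prey: 5+1-1=5; pred: 10+0-2=8
Step 13: prey: 5+1-0=6; pred: 8+0-1=7
Step 14: prey: 6+1-0=7; pred: 7+0-1=6
Step 15: prey: 7+1-0=8; pred: 6+0-1=5
No extinction within 15 steps

Answer: 16 both-alive 8 5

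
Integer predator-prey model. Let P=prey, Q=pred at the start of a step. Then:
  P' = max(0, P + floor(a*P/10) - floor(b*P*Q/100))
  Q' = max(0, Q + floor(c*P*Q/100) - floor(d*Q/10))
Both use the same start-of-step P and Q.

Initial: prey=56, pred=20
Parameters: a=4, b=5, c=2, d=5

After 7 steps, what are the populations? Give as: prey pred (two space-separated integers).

Answer: 0 1

Derivation:
Step 1: prey: 56+22-56=22; pred: 20+22-10=32
Step 2: prey: 22+8-35=0; pred: 32+14-16=30
Step 3: prey: 0+0-0=0; pred: 30+0-15=15
Step 4: prey: 0+0-0=0; pred: 15+0-7=8
Step 5: prey: 0+0-0=0; pred: 8+0-4=4
Step 6: prey: 0+0-0=0; pred: 4+0-2=2
Step 7: prey: 0+0-0=0; pred: 2+0-1=1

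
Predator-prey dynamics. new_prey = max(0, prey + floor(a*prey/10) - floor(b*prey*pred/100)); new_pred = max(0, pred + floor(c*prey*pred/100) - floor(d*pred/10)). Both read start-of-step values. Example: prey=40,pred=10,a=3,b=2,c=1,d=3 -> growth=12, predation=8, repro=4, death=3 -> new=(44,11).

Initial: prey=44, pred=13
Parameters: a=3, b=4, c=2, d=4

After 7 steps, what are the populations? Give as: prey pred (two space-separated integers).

Step 1: prey: 44+13-22=35; pred: 13+11-5=19
Step 2: prey: 35+10-26=19; pred: 19+13-7=25
Step 3: prey: 19+5-19=5; pred: 25+9-10=24
Step 4: prey: 5+1-4=2; pred: 24+2-9=17
Step 5: prey: 2+0-1=1; pred: 17+0-6=11
Step 6: prey: 1+0-0=1; pred: 11+0-4=7
Step 7: prey: 1+0-0=1; pred: 7+0-2=5

Answer: 1 5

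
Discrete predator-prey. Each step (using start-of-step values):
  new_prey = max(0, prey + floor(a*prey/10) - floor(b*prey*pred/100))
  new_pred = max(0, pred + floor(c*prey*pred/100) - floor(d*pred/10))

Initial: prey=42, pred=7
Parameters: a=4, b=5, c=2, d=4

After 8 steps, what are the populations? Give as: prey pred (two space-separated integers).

Step 1: prey: 42+16-14=44; pred: 7+5-2=10
Step 2: prey: 44+17-22=39; pred: 10+8-4=14
Step 3: prey: 39+15-27=27; pred: 14+10-5=19
Step 4: prey: 27+10-25=12; pred: 19+10-7=22
Step 5: prey: 12+4-13=3; pred: 22+5-8=19
Step 6: prey: 3+1-2=2; pred: 19+1-7=13
Step 7: prey: 2+0-1=1; pred: 13+0-5=8
Step 8: prey: 1+0-0=1; pred: 8+0-3=5

Answer: 1 5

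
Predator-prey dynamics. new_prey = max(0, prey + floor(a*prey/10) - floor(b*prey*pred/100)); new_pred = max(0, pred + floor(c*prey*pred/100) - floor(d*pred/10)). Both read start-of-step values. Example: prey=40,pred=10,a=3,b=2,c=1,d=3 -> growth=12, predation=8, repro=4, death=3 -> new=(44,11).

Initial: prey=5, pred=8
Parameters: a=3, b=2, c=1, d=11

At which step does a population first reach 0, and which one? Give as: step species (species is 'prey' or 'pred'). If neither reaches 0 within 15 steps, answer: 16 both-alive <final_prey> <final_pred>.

Step 1: prey: 5+1-0=6; pred: 8+0-8=0
First extinction: pred at step 1

Answer: 1 pred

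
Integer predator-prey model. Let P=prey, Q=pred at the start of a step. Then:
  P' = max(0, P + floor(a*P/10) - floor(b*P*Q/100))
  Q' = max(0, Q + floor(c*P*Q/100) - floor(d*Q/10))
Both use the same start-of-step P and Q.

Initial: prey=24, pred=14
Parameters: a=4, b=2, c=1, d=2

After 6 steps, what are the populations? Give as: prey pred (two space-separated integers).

Step 1: prey: 24+9-6=27; pred: 14+3-2=15
Step 2: prey: 27+10-8=29; pred: 15+4-3=16
Step 3: prey: 29+11-9=31; pred: 16+4-3=17
Step 4: prey: 31+12-10=33; pred: 17+5-3=19
Step 5: prey: 33+13-12=34; pred: 19+6-3=22
Step 6: prey: 34+13-14=33; pred: 22+7-4=25

Answer: 33 25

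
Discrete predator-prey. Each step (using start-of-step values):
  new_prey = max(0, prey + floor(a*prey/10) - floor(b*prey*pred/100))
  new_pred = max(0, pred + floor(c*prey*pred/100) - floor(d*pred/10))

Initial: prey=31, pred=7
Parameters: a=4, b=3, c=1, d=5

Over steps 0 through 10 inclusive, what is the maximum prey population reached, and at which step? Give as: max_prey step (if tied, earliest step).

Answer: 131 8

Derivation:
Step 1: prey: 31+12-6=37; pred: 7+2-3=6
Step 2: prey: 37+14-6=45; pred: 6+2-3=5
Step 3: prey: 45+18-6=57; pred: 5+2-2=5
Step 4: prey: 57+22-8=71; pred: 5+2-2=5
Step 5: prey: 71+28-10=89; pred: 5+3-2=6
Step 6: prey: 89+35-16=108; pred: 6+5-3=8
Step 7: prey: 108+43-25=126; pred: 8+8-4=12
Step 8: prey: 126+50-45=131; pred: 12+15-6=21
Step 9: prey: 131+52-82=101; pred: 21+27-10=38
Step 10: prey: 101+40-115=26; pred: 38+38-19=57
Max prey = 131 at step 8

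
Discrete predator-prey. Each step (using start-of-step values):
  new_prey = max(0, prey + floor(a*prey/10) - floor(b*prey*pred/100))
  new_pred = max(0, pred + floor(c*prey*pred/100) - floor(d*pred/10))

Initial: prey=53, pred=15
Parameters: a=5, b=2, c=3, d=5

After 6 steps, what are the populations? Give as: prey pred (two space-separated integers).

Answer: 0 21

Derivation:
Step 1: prey: 53+26-15=64; pred: 15+23-7=31
Step 2: prey: 64+32-39=57; pred: 31+59-15=75
Step 3: prey: 57+28-85=0; pred: 75+128-37=166
Step 4: prey: 0+0-0=0; pred: 166+0-83=83
Step 5: prey: 0+0-0=0; pred: 83+0-41=42
Step 6: prey: 0+0-0=0; pred: 42+0-21=21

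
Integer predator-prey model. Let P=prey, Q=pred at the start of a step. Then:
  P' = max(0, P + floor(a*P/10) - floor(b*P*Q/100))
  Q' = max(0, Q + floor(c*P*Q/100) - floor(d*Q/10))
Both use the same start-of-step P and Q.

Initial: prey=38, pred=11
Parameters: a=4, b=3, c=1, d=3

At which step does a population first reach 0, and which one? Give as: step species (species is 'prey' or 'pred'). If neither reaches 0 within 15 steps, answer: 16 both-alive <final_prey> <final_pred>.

Answer: 16 both-alive 23 6

Derivation:
Step 1: prey: 38+15-12=41; pred: 11+4-3=12
Step 2: prey: 41+16-14=43; pred: 12+4-3=13
Step 3: prey: 43+17-16=44; pred: 13+5-3=15
Step 4: prey: 44+17-19=42; pred: 15+6-4=17
Step 5: prey: 42+16-21=37; pred: 17+7-5=19
Step 6: prey: 37+14-21=30; pred: 19+7-5=21
Step 7: prey: 30+12-18=24; pred: 21+6-6=21
Step 8: prey: 24+9-15=18; pred: 21+5-6=20
Step 9: prey: 18+7-10=15; pred: 20+3-6=17
Step 10: prey: 15+6-7=14; pred: 17+2-5=14
Step 11: prey: 14+5-5=14; pred: 14+1-4=11
Step 12: prey: 14+5-4=15; pred: 11+1-3=9
Step 13: prey: 15+6-4=17; pred: 9+1-2=8
Step 14: prey: 17+6-4=19; pred: 8+1-2=7
Step 15: prey: 19+7-3=23; pred: 7+1-2=6
No extinction within 15 steps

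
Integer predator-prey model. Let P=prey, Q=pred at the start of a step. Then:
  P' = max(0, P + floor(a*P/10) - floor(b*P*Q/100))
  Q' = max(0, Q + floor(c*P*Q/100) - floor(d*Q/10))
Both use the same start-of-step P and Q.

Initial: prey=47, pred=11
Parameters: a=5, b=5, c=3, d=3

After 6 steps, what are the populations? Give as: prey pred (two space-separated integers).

Step 1: prey: 47+23-25=45; pred: 11+15-3=23
Step 2: prey: 45+22-51=16; pred: 23+31-6=48
Step 3: prey: 16+8-38=0; pred: 48+23-14=57
Step 4: prey: 0+0-0=0; pred: 57+0-17=40
Step 5: prey: 0+0-0=0; pred: 40+0-12=28
Step 6: prey: 0+0-0=0; pred: 28+0-8=20

Answer: 0 20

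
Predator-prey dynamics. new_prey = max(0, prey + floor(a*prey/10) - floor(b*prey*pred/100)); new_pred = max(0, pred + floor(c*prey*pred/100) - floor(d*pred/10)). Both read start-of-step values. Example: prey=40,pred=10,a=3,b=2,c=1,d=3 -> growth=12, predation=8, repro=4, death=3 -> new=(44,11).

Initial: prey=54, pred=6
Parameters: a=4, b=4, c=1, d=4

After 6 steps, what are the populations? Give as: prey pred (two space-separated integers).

Answer: 31 22

Derivation:
Step 1: prey: 54+21-12=63; pred: 6+3-2=7
Step 2: prey: 63+25-17=71; pred: 7+4-2=9
Step 3: prey: 71+28-25=74; pred: 9+6-3=12
Step 4: prey: 74+29-35=68; pred: 12+8-4=16
Step 5: prey: 68+27-43=52; pred: 16+10-6=20
Step 6: prey: 52+20-41=31; pred: 20+10-8=22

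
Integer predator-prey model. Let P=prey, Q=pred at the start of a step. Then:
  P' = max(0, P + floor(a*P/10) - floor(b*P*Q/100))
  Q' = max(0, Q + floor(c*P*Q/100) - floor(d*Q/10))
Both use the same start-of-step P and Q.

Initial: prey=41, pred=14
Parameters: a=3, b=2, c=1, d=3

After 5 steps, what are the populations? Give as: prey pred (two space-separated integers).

Answer: 33 22

Derivation:
Step 1: prey: 41+12-11=42; pred: 14+5-4=15
Step 2: prey: 42+12-12=42; pred: 15+6-4=17
Step 3: prey: 42+12-14=40; pred: 17+7-5=19
Step 4: prey: 40+12-15=37; pred: 19+7-5=21
Step 5: prey: 37+11-15=33; pred: 21+7-6=22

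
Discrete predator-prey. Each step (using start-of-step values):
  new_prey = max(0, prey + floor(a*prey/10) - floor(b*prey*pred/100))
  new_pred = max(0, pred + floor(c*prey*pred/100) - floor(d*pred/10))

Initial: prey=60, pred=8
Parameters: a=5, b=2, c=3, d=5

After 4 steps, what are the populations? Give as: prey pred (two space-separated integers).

Step 1: prey: 60+30-9=81; pred: 8+14-4=18
Step 2: prey: 81+40-29=92; pred: 18+43-9=52
Step 3: prey: 92+46-95=43; pred: 52+143-26=169
Step 4: prey: 43+21-145=0; pred: 169+218-84=303

Answer: 0 303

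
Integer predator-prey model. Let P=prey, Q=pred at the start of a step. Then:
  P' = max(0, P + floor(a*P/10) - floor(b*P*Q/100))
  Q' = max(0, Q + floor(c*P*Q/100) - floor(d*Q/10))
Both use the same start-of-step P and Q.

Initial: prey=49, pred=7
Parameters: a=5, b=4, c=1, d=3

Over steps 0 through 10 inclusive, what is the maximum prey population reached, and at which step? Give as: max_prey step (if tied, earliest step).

Step 1: prey: 49+24-13=60; pred: 7+3-2=8
Step 2: prey: 60+30-19=71; pred: 8+4-2=10
Step 3: prey: 71+35-28=78; pred: 10+7-3=14
Step 4: prey: 78+39-43=74; pred: 14+10-4=20
Step 5: prey: 74+37-59=52; pred: 20+14-6=28
Step 6: prey: 52+26-58=20; pred: 28+14-8=34
Step 7: prey: 20+10-27=3; pred: 34+6-10=30
Step 8: prey: 3+1-3=1; pred: 30+0-9=21
Step 9: prey: 1+0-0=1; pred: 21+0-6=15
Step 10: prey: 1+0-0=1; pred: 15+0-4=11
Max prey = 78 at step 3

Answer: 78 3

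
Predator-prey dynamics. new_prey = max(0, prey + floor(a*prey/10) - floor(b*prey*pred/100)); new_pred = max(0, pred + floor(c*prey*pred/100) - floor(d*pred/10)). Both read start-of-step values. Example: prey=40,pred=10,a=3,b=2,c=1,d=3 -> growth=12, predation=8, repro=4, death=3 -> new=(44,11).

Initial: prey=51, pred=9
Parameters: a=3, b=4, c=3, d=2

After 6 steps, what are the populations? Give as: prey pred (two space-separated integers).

Step 1: prey: 51+15-18=48; pred: 9+13-1=21
Step 2: prey: 48+14-40=22; pred: 21+30-4=47
Step 3: prey: 22+6-41=0; pred: 47+31-9=69
Step 4: prey: 0+0-0=0; pred: 69+0-13=56
Step 5: prey: 0+0-0=0; pred: 56+0-11=45
Step 6: prey: 0+0-0=0; pred: 45+0-9=36

Answer: 0 36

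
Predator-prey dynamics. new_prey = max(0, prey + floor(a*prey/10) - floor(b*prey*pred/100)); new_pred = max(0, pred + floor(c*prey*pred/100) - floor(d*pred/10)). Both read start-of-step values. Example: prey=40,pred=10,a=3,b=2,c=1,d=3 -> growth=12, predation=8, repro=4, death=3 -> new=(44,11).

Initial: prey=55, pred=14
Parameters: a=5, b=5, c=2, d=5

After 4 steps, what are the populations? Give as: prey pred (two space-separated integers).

Answer: 0 13

Derivation:
Step 1: prey: 55+27-38=44; pred: 14+15-7=22
Step 2: prey: 44+22-48=18; pred: 22+19-11=30
Step 3: prey: 18+9-27=0; pred: 30+10-15=25
Step 4: prey: 0+0-0=0; pred: 25+0-12=13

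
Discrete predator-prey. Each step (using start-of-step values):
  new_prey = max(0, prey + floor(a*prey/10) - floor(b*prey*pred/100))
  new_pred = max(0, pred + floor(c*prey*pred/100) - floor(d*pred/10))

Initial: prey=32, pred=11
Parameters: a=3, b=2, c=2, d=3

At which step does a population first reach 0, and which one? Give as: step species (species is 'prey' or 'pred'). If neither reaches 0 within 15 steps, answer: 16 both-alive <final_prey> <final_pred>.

Answer: 16 both-alive 1 3

Derivation:
Step 1: prey: 32+9-7=34; pred: 11+7-3=15
Step 2: prey: 34+10-10=34; pred: 15+10-4=21
Step 3: prey: 34+10-14=30; pred: 21+14-6=29
Step 4: prey: 30+9-17=22; pred: 29+17-8=38
Step 5: prey: 22+6-16=12; pred: 38+16-11=43
Step 6: prey: 12+3-10=5; pred: 43+10-12=41
Step 7: prey: 5+1-4=2; pred: 41+4-12=33
Step 8: prey: 2+0-1=1; pred: 33+1-9=25
Step 9: prey: 1+0-0=1; pred: 25+0-7=18
Step 10: prey: 1+0-0=1; pred: 18+0-5=13
Step 11: prey: 1+0-0=1; pred: 13+0-3=10
Step 12: prey: 1+0-0=1; pred: 10+0-3=7
Step 13: prey: 1+0-0=1; pred: 7+0-2=5
Step 14: prey: 1+0-0=1; pred: 5+0-1=4
Step 15: prey: 1+0-0=1; pred: 4+0-1=3
No extinction within 15 steps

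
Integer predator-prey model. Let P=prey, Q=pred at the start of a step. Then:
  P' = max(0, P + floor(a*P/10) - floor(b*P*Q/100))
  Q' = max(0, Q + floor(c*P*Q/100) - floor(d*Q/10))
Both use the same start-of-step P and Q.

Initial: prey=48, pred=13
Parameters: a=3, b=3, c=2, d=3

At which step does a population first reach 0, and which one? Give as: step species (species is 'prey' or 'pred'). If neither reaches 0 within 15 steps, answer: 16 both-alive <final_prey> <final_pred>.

Step 1: prey: 48+14-18=44; pred: 13+12-3=22
Step 2: prey: 44+13-29=28; pred: 22+19-6=35
Step 3: prey: 28+8-29=7; pred: 35+19-10=44
Step 4: prey: 7+2-9=0; pred: 44+6-13=37
First extinction: prey at step 4

Answer: 4 prey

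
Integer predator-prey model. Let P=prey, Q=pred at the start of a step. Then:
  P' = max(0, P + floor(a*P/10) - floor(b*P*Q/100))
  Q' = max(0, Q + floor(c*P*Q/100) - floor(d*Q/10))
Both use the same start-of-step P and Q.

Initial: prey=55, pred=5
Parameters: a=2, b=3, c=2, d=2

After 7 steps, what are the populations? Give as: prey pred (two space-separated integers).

Step 1: prey: 55+11-8=58; pred: 5+5-1=9
Step 2: prey: 58+11-15=54; pred: 9+10-1=18
Step 3: prey: 54+10-29=35; pred: 18+19-3=34
Step 4: prey: 35+7-35=7; pred: 34+23-6=51
Step 5: prey: 7+1-10=0; pred: 51+7-10=48
Step 6: prey: 0+0-0=0; pred: 48+0-9=39
Step 7: prey: 0+0-0=0; pred: 39+0-7=32

Answer: 0 32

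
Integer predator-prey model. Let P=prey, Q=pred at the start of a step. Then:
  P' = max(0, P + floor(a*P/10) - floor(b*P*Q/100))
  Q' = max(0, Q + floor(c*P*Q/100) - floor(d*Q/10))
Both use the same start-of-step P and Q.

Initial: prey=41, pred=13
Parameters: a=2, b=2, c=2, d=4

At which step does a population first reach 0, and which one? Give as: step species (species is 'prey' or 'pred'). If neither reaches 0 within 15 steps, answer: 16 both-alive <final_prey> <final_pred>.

Answer: 16 both-alive 3 2

Derivation:
Step 1: prey: 41+8-10=39; pred: 13+10-5=18
Step 2: prey: 39+7-14=32; pred: 18+14-7=25
Step 3: prey: 32+6-16=22; pred: 25+16-10=31
Step 4: prey: 22+4-13=13; pred: 31+13-12=32
Step 5: prey: 13+2-8=7; pred: 32+8-12=28
Step 6: prey: 7+1-3=5; pred: 28+3-11=20
Step 7: prey: 5+1-2=4; pred: 20+2-8=14
Step 8: prey: 4+0-1=3; pred: 14+1-5=10
Step 9: prey: 3+0-0=3; pred: 10+0-4=6
Step 10: prey: 3+0-0=3; pred: 6+0-2=4
Step 11: prey: 3+0-0=3; pred: 4+0-1=3
Step 12: prey: 3+0-0=3; pred: 3+0-1=2
Step 13: prey: 3+0-0=3; pred: 2+0-0=2
Steps 14-15: state stable at prey=3, pred=2 (no change)
No extinction within 15 steps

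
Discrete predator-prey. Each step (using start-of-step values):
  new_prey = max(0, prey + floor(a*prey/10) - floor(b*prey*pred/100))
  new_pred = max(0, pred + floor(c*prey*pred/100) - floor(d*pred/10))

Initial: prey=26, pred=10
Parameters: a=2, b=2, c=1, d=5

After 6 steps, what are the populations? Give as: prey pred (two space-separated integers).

Step 1: prey: 26+5-5=26; pred: 10+2-5=7
Step 2: prey: 26+5-3=28; pred: 7+1-3=5
Step 3: prey: 28+5-2=31; pred: 5+1-2=4
Step 4: prey: 31+6-2=35; pred: 4+1-2=3
Step 5: prey: 35+7-2=40; pred: 3+1-1=3
Step 6: prey: 40+8-2=46; pred: 3+1-1=3

Answer: 46 3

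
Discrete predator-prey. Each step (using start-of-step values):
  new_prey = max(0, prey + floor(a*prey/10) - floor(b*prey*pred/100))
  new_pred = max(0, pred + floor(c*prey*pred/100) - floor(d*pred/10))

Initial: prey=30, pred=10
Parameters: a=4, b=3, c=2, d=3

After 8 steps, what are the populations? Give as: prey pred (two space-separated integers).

Step 1: prey: 30+12-9=33; pred: 10+6-3=13
Step 2: prey: 33+13-12=34; pred: 13+8-3=18
Step 3: prey: 34+13-18=29; pred: 18+12-5=25
Step 4: prey: 29+11-21=19; pred: 25+14-7=32
Step 5: prey: 19+7-18=8; pred: 32+12-9=35
Step 6: prey: 8+3-8=3; pred: 35+5-10=30
Step 7: prey: 3+1-2=2; pred: 30+1-9=22
Step 8: prey: 2+0-1=1; pred: 22+0-6=16

Answer: 1 16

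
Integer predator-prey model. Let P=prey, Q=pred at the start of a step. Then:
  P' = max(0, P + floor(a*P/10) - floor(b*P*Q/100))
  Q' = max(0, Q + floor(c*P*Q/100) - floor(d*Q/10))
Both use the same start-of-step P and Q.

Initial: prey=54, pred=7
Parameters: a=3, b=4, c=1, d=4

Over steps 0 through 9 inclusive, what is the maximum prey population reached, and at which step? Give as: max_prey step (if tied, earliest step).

Answer: 55 1

Derivation:
Step 1: prey: 54+16-15=55; pred: 7+3-2=8
Step 2: prey: 55+16-17=54; pred: 8+4-3=9
Step 3: prey: 54+16-19=51; pred: 9+4-3=10
Step 4: prey: 51+15-20=46; pred: 10+5-4=11
Step 5: prey: 46+13-20=39; pred: 11+5-4=12
Step 6: prey: 39+11-18=32; pred: 12+4-4=12
Step 7: prey: 32+9-15=26; pred: 12+3-4=11
Step 8: prey: 26+7-11=22; pred: 11+2-4=9
Step 9: prey: 22+6-7=21; pred: 9+1-3=7
Max prey = 55 at step 1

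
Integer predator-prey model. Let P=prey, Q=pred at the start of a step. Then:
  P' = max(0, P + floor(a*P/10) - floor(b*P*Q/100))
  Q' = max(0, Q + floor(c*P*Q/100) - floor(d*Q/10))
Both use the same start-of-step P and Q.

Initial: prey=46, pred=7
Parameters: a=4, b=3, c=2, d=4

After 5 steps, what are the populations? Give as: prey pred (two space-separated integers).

Answer: 0 53

Derivation:
Step 1: prey: 46+18-9=55; pred: 7+6-2=11
Step 2: prey: 55+22-18=59; pred: 11+12-4=19
Step 3: prey: 59+23-33=49; pred: 19+22-7=34
Step 4: prey: 49+19-49=19; pred: 34+33-13=54
Step 5: prey: 19+7-30=0; pred: 54+20-21=53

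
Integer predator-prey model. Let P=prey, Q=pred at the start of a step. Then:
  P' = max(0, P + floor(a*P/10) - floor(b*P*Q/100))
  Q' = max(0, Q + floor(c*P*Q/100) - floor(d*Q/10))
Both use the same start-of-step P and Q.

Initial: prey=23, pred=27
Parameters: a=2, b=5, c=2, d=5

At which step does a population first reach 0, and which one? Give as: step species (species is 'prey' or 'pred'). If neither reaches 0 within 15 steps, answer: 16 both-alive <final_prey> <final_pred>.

Step 1: prey: 23+4-31=0; pred: 27+12-13=26
First extinction: prey at step 1

Answer: 1 prey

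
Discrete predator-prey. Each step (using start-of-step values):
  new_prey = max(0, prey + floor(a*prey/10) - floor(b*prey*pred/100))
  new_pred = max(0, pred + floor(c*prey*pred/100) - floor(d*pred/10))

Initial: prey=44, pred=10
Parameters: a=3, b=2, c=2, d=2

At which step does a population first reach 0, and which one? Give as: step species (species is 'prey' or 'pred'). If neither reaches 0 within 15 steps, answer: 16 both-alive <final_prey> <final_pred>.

Answer: 5 prey

Derivation:
Step 1: prey: 44+13-8=49; pred: 10+8-2=16
Step 2: prey: 49+14-15=48; pred: 16+15-3=28
Step 3: prey: 48+14-26=36; pred: 28+26-5=49
Step 4: prey: 36+10-35=11; pred: 49+35-9=75
Step 5: prey: 11+3-16=0; pred: 75+16-15=76
First extinction: prey at step 5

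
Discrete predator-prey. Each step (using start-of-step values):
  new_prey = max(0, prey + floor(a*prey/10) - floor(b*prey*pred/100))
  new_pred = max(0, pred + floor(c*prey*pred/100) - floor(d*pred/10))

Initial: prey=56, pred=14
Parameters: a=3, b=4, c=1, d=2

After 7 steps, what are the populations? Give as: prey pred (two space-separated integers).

Answer: 1 12

Derivation:
Step 1: prey: 56+16-31=41; pred: 14+7-2=19
Step 2: prey: 41+12-31=22; pred: 19+7-3=23
Step 3: prey: 22+6-20=8; pred: 23+5-4=24
Step 4: prey: 8+2-7=3; pred: 24+1-4=21
Step 5: prey: 3+0-2=1; pred: 21+0-4=17
Step 6: prey: 1+0-0=1; pred: 17+0-3=14
Step 7: prey: 1+0-0=1; pred: 14+0-2=12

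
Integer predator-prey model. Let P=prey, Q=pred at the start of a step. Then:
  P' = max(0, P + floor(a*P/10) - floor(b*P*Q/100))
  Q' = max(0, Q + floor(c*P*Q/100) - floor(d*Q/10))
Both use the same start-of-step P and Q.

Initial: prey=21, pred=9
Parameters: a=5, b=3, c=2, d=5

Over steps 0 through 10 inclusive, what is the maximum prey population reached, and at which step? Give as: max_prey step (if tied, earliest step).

Step 1: prey: 21+10-5=26; pred: 9+3-4=8
Step 2: prey: 26+13-6=33; pred: 8+4-4=8
Step 3: prey: 33+16-7=42; pred: 8+5-4=9
Step 4: prey: 42+21-11=52; pred: 9+7-4=12
Step 5: prey: 52+26-18=60; pred: 12+12-6=18
Step 6: prey: 60+30-32=58; pred: 18+21-9=30
Step 7: prey: 58+29-52=35; pred: 30+34-15=49
Step 8: prey: 35+17-51=1; pred: 49+34-24=59
Step 9: prey: 1+0-1=0; pred: 59+1-29=31
Step 10: prey: 0+0-0=0; pred: 31+0-15=16
Max prey = 60 at step 5

Answer: 60 5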